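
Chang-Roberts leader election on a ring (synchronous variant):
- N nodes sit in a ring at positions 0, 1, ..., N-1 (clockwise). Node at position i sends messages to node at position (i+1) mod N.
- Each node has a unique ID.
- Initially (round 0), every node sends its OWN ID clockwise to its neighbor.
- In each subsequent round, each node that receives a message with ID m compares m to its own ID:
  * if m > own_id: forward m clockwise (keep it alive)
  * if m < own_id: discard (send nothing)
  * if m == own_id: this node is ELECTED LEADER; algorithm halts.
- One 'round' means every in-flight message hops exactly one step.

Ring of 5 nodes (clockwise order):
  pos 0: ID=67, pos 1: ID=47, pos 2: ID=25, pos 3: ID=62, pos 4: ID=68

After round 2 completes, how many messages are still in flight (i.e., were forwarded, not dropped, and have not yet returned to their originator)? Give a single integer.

Round 1: pos1(id47) recv 67: fwd; pos2(id25) recv 47: fwd; pos3(id62) recv 25: drop; pos4(id68) recv 62: drop; pos0(id67) recv 68: fwd
Round 2: pos2(id25) recv 67: fwd; pos3(id62) recv 47: drop; pos1(id47) recv 68: fwd
After round 2: 2 messages still in flight

Answer: 2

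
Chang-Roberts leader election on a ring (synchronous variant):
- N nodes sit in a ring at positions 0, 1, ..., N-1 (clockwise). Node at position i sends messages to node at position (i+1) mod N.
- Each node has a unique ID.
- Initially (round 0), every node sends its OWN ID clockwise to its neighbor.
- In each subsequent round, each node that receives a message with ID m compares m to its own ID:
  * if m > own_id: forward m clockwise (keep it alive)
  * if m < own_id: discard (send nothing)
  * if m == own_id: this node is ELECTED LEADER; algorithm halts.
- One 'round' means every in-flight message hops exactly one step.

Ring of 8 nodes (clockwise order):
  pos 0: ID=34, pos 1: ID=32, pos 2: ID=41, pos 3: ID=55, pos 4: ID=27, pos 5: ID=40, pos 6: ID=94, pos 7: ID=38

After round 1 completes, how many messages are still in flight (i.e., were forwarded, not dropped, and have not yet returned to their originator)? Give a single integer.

Round 1: pos1(id32) recv 34: fwd; pos2(id41) recv 32: drop; pos3(id55) recv 41: drop; pos4(id27) recv 55: fwd; pos5(id40) recv 27: drop; pos6(id94) recv 40: drop; pos7(id38) recv 94: fwd; pos0(id34) recv 38: fwd
After round 1: 4 messages still in flight

Answer: 4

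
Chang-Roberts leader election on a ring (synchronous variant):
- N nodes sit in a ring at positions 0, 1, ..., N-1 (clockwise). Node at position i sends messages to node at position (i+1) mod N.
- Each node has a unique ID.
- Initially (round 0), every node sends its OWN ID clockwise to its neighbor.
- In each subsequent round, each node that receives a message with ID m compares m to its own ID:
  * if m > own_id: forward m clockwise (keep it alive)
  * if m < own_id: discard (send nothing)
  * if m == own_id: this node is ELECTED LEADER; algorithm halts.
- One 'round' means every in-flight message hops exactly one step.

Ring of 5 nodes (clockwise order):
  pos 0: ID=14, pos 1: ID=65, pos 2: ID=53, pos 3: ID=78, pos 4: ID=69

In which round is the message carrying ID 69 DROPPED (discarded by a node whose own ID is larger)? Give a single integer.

Round 1: pos1(id65) recv 14: drop; pos2(id53) recv 65: fwd; pos3(id78) recv 53: drop; pos4(id69) recv 78: fwd; pos0(id14) recv 69: fwd
Round 2: pos3(id78) recv 65: drop; pos0(id14) recv 78: fwd; pos1(id65) recv 69: fwd
Round 3: pos1(id65) recv 78: fwd; pos2(id53) recv 69: fwd
Round 4: pos2(id53) recv 78: fwd; pos3(id78) recv 69: drop
Round 5: pos3(id78) recv 78: ELECTED
Message ID 69 originates at pos 4; dropped at pos 3 in round 4

Answer: 4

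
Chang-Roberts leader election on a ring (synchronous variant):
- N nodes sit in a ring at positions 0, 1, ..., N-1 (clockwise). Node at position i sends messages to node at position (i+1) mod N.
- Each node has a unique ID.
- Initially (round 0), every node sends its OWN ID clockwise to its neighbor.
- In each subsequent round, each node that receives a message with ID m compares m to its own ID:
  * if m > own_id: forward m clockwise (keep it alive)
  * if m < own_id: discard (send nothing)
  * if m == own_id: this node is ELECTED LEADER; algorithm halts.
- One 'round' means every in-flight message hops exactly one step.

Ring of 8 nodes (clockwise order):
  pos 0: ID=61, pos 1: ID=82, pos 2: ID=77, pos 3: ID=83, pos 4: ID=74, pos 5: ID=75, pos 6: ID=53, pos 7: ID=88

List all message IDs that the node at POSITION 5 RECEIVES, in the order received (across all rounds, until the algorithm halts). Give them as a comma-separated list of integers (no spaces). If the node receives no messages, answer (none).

Answer: 74,83,88

Derivation:
Round 1: pos1(id82) recv 61: drop; pos2(id77) recv 82: fwd; pos3(id83) recv 77: drop; pos4(id74) recv 83: fwd; pos5(id75) recv 74: drop; pos6(id53) recv 75: fwd; pos7(id88) recv 53: drop; pos0(id61) recv 88: fwd
Round 2: pos3(id83) recv 82: drop; pos5(id75) recv 83: fwd; pos7(id88) recv 75: drop; pos1(id82) recv 88: fwd
Round 3: pos6(id53) recv 83: fwd; pos2(id77) recv 88: fwd
Round 4: pos7(id88) recv 83: drop; pos3(id83) recv 88: fwd
Round 5: pos4(id74) recv 88: fwd
Round 6: pos5(id75) recv 88: fwd
Round 7: pos6(id53) recv 88: fwd
Round 8: pos7(id88) recv 88: ELECTED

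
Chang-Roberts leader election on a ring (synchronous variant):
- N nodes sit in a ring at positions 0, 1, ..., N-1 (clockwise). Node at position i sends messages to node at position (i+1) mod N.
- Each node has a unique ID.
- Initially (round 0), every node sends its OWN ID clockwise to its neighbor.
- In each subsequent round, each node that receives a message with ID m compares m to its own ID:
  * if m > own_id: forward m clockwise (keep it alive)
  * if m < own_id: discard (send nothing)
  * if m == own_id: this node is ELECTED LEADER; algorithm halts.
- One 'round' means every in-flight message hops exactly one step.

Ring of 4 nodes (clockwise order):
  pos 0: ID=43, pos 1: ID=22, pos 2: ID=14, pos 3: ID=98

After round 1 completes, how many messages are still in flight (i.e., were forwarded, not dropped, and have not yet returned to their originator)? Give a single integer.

Round 1: pos1(id22) recv 43: fwd; pos2(id14) recv 22: fwd; pos3(id98) recv 14: drop; pos0(id43) recv 98: fwd
After round 1: 3 messages still in flight

Answer: 3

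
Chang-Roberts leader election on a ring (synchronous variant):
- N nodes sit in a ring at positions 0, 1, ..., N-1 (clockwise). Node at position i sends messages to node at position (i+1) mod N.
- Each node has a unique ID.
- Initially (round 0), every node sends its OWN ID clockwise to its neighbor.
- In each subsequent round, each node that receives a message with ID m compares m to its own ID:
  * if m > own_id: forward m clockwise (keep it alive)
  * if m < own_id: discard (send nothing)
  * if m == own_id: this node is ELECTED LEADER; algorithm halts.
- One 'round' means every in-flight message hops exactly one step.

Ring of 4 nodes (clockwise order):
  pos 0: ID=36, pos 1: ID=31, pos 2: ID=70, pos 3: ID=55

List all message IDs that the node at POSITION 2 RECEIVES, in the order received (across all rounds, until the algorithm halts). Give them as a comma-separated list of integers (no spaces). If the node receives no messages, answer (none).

Round 1: pos1(id31) recv 36: fwd; pos2(id70) recv 31: drop; pos3(id55) recv 70: fwd; pos0(id36) recv 55: fwd
Round 2: pos2(id70) recv 36: drop; pos0(id36) recv 70: fwd; pos1(id31) recv 55: fwd
Round 3: pos1(id31) recv 70: fwd; pos2(id70) recv 55: drop
Round 4: pos2(id70) recv 70: ELECTED

Answer: 31,36,55,70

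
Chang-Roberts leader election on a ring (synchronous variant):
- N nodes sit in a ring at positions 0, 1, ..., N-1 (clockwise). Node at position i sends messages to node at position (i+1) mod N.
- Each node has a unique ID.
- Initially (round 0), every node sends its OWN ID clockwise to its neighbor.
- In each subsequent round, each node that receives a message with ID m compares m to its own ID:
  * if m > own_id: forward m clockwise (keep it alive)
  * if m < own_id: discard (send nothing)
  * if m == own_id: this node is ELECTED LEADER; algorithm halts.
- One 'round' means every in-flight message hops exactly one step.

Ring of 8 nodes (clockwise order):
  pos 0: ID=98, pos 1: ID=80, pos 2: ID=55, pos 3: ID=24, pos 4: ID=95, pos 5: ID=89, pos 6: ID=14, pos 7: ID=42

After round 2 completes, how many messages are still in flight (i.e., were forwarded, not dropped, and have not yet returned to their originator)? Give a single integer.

Answer: 4

Derivation:
Round 1: pos1(id80) recv 98: fwd; pos2(id55) recv 80: fwd; pos3(id24) recv 55: fwd; pos4(id95) recv 24: drop; pos5(id89) recv 95: fwd; pos6(id14) recv 89: fwd; pos7(id42) recv 14: drop; pos0(id98) recv 42: drop
Round 2: pos2(id55) recv 98: fwd; pos3(id24) recv 80: fwd; pos4(id95) recv 55: drop; pos6(id14) recv 95: fwd; pos7(id42) recv 89: fwd
After round 2: 4 messages still in flight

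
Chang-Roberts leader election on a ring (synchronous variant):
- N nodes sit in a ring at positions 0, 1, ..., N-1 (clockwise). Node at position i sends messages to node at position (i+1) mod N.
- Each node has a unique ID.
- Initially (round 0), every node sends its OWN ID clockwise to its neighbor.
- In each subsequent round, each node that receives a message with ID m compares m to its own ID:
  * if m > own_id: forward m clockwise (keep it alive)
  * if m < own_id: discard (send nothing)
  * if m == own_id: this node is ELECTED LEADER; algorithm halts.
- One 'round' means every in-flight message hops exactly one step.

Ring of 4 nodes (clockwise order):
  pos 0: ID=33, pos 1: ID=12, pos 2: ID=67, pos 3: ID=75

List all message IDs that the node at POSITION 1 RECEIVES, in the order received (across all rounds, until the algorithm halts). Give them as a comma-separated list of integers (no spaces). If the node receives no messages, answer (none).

Round 1: pos1(id12) recv 33: fwd; pos2(id67) recv 12: drop; pos3(id75) recv 67: drop; pos0(id33) recv 75: fwd
Round 2: pos2(id67) recv 33: drop; pos1(id12) recv 75: fwd
Round 3: pos2(id67) recv 75: fwd
Round 4: pos3(id75) recv 75: ELECTED

Answer: 33,75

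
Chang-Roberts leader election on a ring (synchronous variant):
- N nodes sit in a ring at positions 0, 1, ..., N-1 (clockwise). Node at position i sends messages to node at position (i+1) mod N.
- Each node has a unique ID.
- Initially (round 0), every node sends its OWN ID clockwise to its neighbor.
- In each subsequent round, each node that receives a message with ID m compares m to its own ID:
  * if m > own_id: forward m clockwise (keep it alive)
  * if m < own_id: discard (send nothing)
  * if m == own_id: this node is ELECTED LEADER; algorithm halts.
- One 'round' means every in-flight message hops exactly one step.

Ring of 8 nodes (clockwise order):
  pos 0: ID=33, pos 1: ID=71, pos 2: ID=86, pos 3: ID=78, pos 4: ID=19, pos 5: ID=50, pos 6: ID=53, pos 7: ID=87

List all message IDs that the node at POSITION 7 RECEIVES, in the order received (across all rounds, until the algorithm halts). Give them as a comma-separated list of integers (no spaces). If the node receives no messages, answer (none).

Round 1: pos1(id71) recv 33: drop; pos2(id86) recv 71: drop; pos3(id78) recv 86: fwd; pos4(id19) recv 78: fwd; pos5(id50) recv 19: drop; pos6(id53) recv 50: drop; pos7(id87) recv 53: drop; pos0(id33) recv 87: fwd
Round 2: pos4(id19) recv 86: fwd; pos5(id50) recv 78: fwd; pos1(id71) recv 87: fwd
Round 3: pos5(id50) recv 86: fwd; pos6(id53) recv 78: fwd; pos2(id86) recv 87: fwd
Round 4: pos6(id53) recv 86: fwd; pos7(id87) recv 78: drop; pos3(id78) recv 87: fwd
Round 5: pos7(id87) recv 86: drop; pos4(id19) recv 87: fwd
Round 6: pos5(id50) recv 87: fwd
Round 7: pos6(id53) recv 87: fwd
Round 8: pos7(id87) recv 87: ELECTED

Answer: 53,78,86,87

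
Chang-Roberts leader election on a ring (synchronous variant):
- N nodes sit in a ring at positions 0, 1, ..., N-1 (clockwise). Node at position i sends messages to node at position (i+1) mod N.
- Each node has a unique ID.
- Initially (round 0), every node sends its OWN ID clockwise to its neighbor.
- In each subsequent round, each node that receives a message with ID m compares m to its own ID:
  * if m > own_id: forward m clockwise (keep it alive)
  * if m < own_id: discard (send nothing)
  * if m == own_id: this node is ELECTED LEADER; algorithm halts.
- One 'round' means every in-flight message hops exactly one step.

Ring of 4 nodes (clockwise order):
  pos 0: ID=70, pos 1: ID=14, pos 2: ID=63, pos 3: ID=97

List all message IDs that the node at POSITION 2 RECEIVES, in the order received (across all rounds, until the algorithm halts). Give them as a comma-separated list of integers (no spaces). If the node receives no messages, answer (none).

Round 1: pos1(id14) recv 70: fwd; pos2(id63) recv 14: drop; pos3(id97) recv 63: drop; pos0(id70) recv 97: fwd
Round 2: pos2(id63) recv 70: fwd; pos1(id14) recv 97: fwd
Round 3: pos3(id97) recv 70: drop; pos2(id63) recv 97: fwd
Round 4: pos3(id97) recv 97: ELECTED

Answer: 14,70,97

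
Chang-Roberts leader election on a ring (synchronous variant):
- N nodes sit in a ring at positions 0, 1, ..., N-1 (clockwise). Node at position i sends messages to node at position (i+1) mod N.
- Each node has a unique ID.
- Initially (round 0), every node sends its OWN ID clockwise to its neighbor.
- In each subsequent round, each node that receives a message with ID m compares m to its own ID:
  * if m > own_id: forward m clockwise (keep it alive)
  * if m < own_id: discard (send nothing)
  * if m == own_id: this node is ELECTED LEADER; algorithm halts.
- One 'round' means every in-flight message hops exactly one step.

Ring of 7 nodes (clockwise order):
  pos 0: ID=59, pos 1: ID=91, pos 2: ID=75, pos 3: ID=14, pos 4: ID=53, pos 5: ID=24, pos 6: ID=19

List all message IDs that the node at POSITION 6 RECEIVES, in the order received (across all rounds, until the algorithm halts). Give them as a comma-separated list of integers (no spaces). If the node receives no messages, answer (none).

Answer: 24,53,75,91

Derivation:
Round 1: pos1(id91) recv 59: drop; pos2(id75) recv 91: fwd; pos3(id14) recv 75: fwd; pos4(id53) recv 14: drop; pos5(id24) recv 53: fwd; pos6(id19) recv 24: fwd; pos0(id59) recv 19: drop
Round 2: pos3(id14) recv 91: fwd; pos4(id53) recv 75: fwd; pos6(id19) recv 53: fwd; pos0(id59) recv 24: drop
Round 3: pos4(id53) recv 91: fwd; pos5(id24) recv 75: fwd; pos0(id59) recv 53: drop
Round 4: pos5(id24) recv 91: fwd; pos6(id19) recv 75: fwd
Round 5: pos6(id19) recv 91: fwd; pos0(id59) recv 75: fwd
Round 6: pos0(id59) recv 91: fwd; pos1(id91) recv 75: drop
Round 7: pos1(id91) recv 91: ELECTED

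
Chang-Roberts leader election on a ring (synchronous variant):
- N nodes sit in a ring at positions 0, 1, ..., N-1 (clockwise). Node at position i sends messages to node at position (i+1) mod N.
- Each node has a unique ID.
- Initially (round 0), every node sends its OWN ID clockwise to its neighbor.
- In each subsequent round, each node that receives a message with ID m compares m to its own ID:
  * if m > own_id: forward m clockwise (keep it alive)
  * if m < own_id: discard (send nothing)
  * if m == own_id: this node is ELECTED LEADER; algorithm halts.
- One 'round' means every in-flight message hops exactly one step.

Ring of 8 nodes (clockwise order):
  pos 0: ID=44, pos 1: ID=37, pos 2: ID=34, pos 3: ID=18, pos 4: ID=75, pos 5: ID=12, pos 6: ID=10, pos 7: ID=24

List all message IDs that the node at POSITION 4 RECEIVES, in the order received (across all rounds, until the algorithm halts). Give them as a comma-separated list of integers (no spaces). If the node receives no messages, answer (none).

Answer: 18,34,37,44,75

Derivation:
Round 1: pos1(id37) recv 44: fwd; pos2(id34) recv 37: fwd; pos3(id18) recv 34: fwd; pos4(id75) recv 18: drop; pos5(id12) recv 75: fwd; pos6(id10) recv 12: fwd; pos7(id24) recv 10: drop; pos0(id44) recv 24: drop
Round 2: pos2(id34) recv 44: fwd; pos3(id18) recv 37: fwd; pos4(id75) recv 34: drop; pos6(id10) recv 75: fwd; pos7(id24) recv 12: drop
Round 3: pos3(id18) recv 44: fwd; pos4(id75) recv 37: drop; pos7(id24) recv 75: fwd
Round 4: pos4(id75) recv 44: drop; pos0(id44) recv 75: fwd
Round 5: pos1(id37) recv 75: fwd
Round 6: pos2(id34) recv 75: fwd
Round 7: pos3(id18) recv 75: fwd
Round 8: pos4(id75) recv 75: ELECTED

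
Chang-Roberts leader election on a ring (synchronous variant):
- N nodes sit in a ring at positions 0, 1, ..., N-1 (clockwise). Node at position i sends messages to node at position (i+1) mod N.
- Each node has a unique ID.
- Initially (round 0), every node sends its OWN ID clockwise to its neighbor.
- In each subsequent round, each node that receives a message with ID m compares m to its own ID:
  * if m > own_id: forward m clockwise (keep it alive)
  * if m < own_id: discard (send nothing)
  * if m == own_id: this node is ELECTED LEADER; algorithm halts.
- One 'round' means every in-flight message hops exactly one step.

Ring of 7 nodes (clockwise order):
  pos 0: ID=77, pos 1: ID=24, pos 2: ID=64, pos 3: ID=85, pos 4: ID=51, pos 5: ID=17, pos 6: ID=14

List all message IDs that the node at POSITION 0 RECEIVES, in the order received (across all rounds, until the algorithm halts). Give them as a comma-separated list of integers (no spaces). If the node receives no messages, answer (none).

Answer: 14,17,51,85

Derivation:
Round 1: pos1(id24) recv 77: fwd; pos2(id64) recv 24: drop; pos3(id85) recv 64: drop; pos4(id51) recv 85: fwd; pos5(id17) recv 51: fwd; pos6(id14) recv 17: fwd; pos0(id77) recv 14: drop
Round 2: pos2(id64) recv 77: fwd; pos5(id17) recv 85: fwd; pos6(id14) recv 51: fwd; pos0(id77) recv 17: drop
Round 3: pos3(id85) recv 77: drop; pos6(id14) recv 85: fwd; pos0(id77) recv 51: drop
Round 4: pos0(id77) recv 85: fwd
Round 5: pos1(id24) recv 85: fwd
Round 6: pos2(id64) recv 85: fwd
Round 7: pos3(id85) recv 85: ELECTED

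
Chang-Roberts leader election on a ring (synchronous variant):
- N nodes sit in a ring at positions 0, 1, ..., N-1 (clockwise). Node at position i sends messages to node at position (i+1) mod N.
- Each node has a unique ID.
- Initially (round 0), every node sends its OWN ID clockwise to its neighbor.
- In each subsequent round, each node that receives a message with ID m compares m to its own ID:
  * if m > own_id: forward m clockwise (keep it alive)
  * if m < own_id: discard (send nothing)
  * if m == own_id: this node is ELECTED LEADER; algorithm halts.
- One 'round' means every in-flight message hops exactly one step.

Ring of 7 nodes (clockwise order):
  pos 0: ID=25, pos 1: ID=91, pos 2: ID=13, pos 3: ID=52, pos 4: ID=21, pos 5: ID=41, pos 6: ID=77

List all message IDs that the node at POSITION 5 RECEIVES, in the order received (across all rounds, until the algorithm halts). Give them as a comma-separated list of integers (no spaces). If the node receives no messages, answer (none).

Answer: 21,52,91

Derivation:
Round 1: pos1(id91) recv 25: drop; pos2(id13) recv 91: fwd; pos3(id52) recv 13: drop; pos4(id21) recv 52: fwd; pos5(id41) recv 21: drop; pos6(id77) recv 41: drop; pos0(id25) recv 77: fwd
Round 2: pos3(id52) recv 91: fwd; pos5(id41) recv 52: fwd; pos1(id91) recv 77: drop
Round 3: pos4(id21) recv 91: fwd; pos6(id77) recv 52: drop
Round 4: pos5(id41) recv 91: fwd
Round 5: pos6(id77) recv 91: fwd
Round 6: pos0(id25) recv 91: fwd
Round 7: pos1(id91) recv 91: ELECTED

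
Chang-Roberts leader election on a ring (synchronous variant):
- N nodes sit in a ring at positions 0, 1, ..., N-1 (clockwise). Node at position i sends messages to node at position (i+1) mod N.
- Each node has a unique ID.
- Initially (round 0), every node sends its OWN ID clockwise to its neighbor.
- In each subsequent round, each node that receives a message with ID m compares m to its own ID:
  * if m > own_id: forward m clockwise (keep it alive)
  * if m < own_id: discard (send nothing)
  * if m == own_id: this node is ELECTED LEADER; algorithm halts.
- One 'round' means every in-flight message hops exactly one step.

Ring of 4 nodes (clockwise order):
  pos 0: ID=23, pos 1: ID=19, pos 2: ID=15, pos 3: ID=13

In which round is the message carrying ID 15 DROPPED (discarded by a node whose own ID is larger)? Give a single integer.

Round 1: pos1(id19) recv 23: fwd; pos2(id15) recv 19: fwd; pos3(id13) recv 15: fwd; pos0(id23) recv 13: drop
Round 2: pos2(id15) recv 23: fwd; pos3(id13) recv 19: fwd; pos0(id23) recv 15: drop
Round 3: pos3(id13) recv 23: fwd; pos0(id23) recv 19: drop
Round 4: pos0(id23) recv 23: ELECTED
Message ID 15 originates at pos 2; dropped at pos 0 in round 2

Answer: 2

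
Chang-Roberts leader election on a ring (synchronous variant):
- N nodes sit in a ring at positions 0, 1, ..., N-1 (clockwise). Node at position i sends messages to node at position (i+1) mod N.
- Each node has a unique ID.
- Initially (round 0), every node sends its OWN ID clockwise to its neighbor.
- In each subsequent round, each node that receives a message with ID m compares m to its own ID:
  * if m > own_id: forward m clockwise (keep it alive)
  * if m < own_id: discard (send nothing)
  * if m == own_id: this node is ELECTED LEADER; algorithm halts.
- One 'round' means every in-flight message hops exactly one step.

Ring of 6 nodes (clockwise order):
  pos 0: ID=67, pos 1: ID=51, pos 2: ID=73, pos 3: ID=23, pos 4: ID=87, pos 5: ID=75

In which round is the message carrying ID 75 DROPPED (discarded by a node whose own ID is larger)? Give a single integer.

Round 1: pos1(id51) recv 67: fwd; pos2(id73) recv 51: drop; pos3(id23) recv 73: fwd; pos4(id87) recv 23: drop; pos5(id75) recv 87: fwd; pos0(id67) recv 75: fwd
Round 2: pos2(id73) recv 67: drop; pos4(id87) recv 73: drop; pos0(id67) recv 87: fwd; pos1(id51) recv 75: fwd
Round 3: pos1(id51) recv 87: fwd; pos2(id73) recv 75: fwd
Round 4: pos2(id73) recv 87: fwd; pos3(id23) recv 75: fwd
Round 5: pos3(id23) recv 87: fwd; pos4(id87) recv 75: drop
Round 6: pos4(id87) recv 87: ELECTED
Message ID 75 originates at pos 5; dropped at pos 4 in round 5

Answer: 5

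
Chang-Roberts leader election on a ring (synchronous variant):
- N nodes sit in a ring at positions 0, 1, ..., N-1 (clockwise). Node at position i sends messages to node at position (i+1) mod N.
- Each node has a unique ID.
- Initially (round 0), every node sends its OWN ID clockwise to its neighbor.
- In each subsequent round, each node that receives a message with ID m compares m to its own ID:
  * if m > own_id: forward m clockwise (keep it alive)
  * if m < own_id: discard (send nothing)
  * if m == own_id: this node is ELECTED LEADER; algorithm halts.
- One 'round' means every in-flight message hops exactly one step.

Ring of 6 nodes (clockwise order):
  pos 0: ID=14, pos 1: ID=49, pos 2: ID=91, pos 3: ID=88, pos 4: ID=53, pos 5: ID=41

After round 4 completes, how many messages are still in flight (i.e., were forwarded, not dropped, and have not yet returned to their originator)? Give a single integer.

Answer: 2

Derivation:
Round 1: pos1(id49) recv 14: drop; pos2(id91) recv 49: drop; pos3(id88) recv 91: fwd; pos4(id53) recv 88: fwd; pos5(id41) recv 53: fwd; pos0(id14) recv 41: fwd
Round 2: pos4(id53) recv 91: fwd; pos5(id41) recv 88: fwd; pos0(id14) recv 53: fwd; pos1(id49) recv 41: drop
Round 3: pos5(id41) recv 91: fwd; pos0(id14) recv 88: fwd; pos1(id49) recv 53: fwd
Round 4: pos0(id14) recv 91: fwd; pos1(id49) recv 88: fwd; pos2(id91) recv 53: drop
After round 4: 2 messages still in flight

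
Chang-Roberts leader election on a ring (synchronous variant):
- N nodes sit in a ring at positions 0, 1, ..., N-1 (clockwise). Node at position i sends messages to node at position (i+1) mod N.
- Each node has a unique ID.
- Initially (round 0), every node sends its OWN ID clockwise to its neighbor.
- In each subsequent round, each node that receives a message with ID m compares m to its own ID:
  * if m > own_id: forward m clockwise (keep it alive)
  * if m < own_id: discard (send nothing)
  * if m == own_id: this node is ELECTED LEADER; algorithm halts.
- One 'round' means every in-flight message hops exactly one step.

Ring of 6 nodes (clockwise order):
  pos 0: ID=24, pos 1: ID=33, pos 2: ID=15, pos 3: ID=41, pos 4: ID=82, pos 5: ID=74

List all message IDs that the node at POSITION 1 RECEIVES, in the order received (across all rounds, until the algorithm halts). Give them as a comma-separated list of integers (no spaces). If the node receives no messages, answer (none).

Round 1: pos1(id33) recv 24: drop; pos2(id15) recv 33: fwd; pos3(id41) recv 15: drop; pos4(id82) recv 41: drop; pos5(id74) recv 82: fwd; pos0(id24) recv 74: fwd
Round 2: pos3(id41) recv 33: drop; pos0(id24) recv 82: fwd; pos1(id33) recv 74: fwd
Round 3: pos1(id33) recv 82: fwd; pos2(id15) recv 74: fwd
Round 4: pos2(id15) recv 82: fwd; pos3(id41) recv 74: fwd
Round 5: pos3(id41) recv 82: fwd; pos4(id82) recv 74: drop
Round 6: pos4(id82) recv 82: ELECTED

Answer: 24,74,82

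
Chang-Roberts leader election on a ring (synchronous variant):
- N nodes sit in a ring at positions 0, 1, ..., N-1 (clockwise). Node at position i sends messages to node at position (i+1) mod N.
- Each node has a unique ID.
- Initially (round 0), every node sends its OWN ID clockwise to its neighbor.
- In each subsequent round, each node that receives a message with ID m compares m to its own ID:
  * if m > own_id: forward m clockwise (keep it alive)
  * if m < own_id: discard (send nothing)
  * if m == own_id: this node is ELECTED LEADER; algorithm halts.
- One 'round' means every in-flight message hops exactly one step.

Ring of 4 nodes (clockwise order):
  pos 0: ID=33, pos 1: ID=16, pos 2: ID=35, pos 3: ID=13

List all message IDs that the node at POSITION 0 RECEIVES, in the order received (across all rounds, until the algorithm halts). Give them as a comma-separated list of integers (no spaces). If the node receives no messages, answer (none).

Answer: 13,35

Derivation:
Round 1: pos1(id16) recv 33: fwd; pos2(id35) recv 16: drop; pos3(id13) recv 35: fwd; pos0(id33) recv 13: drop
Round 2: pos2(id35) recv 33: drop; pos0(id33) recv 35: fwd
Round 3: pos1(id16) recv 35: fwd
Round 4: pos2(id35) recv 35: ELECTED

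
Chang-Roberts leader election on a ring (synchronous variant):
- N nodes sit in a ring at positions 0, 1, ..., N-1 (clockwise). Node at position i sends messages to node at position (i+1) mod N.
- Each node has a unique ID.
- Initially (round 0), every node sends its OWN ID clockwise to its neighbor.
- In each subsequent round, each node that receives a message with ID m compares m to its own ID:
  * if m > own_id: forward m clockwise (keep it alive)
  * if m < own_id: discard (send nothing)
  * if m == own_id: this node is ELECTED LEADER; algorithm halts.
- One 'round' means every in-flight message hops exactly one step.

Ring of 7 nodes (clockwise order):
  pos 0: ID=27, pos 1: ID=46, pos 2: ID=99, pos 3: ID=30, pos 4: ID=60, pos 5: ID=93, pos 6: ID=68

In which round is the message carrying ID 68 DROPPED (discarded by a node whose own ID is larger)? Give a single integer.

Round 1: pos1(id46) recv 27: drop; pos2(id99) recv 46: drop; pos3(id30) recv 99: fwd; pos4(id60) recv 30: drop; pos5(id93) recv 60: drop; pos6(id68) recv 93: fwd; pos0(id27) recv 68: fwd
Round 2: pos4(id60) recv 99: fwd; pos0(id27) recv 93: fwd; pos1(id46) recv 68: fwd
Round 3: pos5(id93) recv 99: fwd; pos1(id46) recv 93: fwd; pos2(id99) recv 68: drop
Round 4: pos6(id68) recv 99: fwd; pos2(id99) recv 93: drop
Round 5: pos0(id27) recv 99: fwd
Round 6: pos1(id46) recv 99: fwd
Round 7: pos2(id99) recv 99: ELECTED
Message ID 68 originates at pos 6; dropped at pos 2 in round 3

Answer: 3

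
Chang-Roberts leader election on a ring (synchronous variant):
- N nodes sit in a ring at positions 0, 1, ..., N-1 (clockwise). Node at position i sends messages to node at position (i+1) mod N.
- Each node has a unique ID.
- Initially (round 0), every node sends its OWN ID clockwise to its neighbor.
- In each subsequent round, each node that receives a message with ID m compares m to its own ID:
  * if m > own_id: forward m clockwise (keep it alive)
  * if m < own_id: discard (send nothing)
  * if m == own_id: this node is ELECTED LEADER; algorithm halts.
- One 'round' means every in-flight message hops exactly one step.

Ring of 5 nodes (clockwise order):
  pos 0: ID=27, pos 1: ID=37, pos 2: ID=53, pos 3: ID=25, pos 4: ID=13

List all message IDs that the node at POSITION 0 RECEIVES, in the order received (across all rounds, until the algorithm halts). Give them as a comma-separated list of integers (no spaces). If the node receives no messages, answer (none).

Answer: 13,25,53

Derivation:
Round 1: pos1(id37) recv 27: drop; pos2(id53) recv 37: drop; pos3(id25) recv 53: fwd; pos4(id13) recv 25: fwd; pos0(id27) recv 13: drop
Round 2: pos4(id13) recv 53: fwd; pos0(id27) recv 25: drop
Round 3: pos0(id27) recv 53: fwd
Round 4: pos1(id37) recv 53: fwd
Round 5: pos2(id53) recv 53: ELECTED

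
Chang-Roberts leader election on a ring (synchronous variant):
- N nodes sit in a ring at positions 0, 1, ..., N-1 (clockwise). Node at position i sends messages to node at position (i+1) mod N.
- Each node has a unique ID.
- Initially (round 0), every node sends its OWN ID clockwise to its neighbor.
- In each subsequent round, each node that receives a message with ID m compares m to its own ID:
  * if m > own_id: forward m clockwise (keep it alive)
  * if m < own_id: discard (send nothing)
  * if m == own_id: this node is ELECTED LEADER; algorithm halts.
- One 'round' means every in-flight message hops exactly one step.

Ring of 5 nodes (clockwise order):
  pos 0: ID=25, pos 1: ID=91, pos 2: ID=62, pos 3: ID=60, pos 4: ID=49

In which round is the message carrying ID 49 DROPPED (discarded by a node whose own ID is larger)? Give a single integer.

Round 1: pos1(id91) recv 25: drop; pos2(id62) recv 91: fwd; pos3(id60) recv 62: fwd; pos4(id49) recv 60: fwd; pos0(id25) recv 49: fwd
Round 2: pos3(id60) recv 91: fwd; pos4(id49) recv 62: fwd; pos0(id25) recv 60: fwd; pos1(id91) recv 49: drop
Round 3: pos4(id49) recv 91: fwd; pos0(id25) recv 62: fwd; pos1(id91) recv 60: drop
Round 4: pos0(id25) recv 91: fwd; pos1(id91) recv 62: drop
Round 5: pos1(id91) recv 91: ELECTED
Message ID 49 originates at pos 4; dropped at pos 1 in round 2

Answer: 2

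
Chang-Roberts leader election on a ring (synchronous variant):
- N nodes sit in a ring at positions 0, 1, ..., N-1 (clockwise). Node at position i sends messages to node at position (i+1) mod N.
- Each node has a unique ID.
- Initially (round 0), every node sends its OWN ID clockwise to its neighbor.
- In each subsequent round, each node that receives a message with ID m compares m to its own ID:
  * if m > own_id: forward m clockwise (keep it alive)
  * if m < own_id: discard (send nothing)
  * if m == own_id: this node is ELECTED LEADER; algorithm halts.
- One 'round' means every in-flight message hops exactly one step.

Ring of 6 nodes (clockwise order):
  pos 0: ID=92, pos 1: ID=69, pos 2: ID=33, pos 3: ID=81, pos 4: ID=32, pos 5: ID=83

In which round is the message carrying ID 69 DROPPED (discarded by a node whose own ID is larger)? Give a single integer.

Answer: 2

Derivation:
Round 1: pos1(id69) recv 92: fwd; pos2(id33) recv 69: fwd; pos3(id81) recv 33: drop; pos4(id32) recv 81: fwd; pos5(id83) recv 32: drop; pos0(id92) recv 83: drop
Round 2: pos2(id33) recv 92: fwd; pos3(id81) recv 69: drop; pos5(id83) recv 81: drop
Round 3: pos3(id81) recv 92: fwd
Round 4: pos4(id32) recv 92: fwd
Round 5: pos5(id83) recv 92: fwd
Round 6: pos0(id92) recv 92: ELECTED
Message ID 69 originates at pos 1; dropped at pos 3 in round 2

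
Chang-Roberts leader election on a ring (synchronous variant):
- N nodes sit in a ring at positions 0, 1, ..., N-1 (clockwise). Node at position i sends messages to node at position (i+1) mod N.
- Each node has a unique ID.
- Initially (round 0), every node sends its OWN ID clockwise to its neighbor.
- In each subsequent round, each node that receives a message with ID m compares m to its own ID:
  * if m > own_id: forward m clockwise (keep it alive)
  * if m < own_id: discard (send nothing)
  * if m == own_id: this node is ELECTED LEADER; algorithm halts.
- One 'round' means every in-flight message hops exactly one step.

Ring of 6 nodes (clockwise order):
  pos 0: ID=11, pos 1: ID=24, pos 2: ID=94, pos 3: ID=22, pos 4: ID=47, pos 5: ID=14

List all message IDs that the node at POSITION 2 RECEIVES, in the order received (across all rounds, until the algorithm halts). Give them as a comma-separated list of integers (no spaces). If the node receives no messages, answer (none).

Answer: 24,47,94

Derivation:
Round 1: pos1(id24) recv 11: drop; pos2(id94) recv 24: drop; pos3(id22) recv 94: fwd; pos4(id47) recv 22: drop; pos5(id14) recv 47: fwd; pos0(id11) recv 14: fwd
Round 2: pos4(id47) recv 94: fwd; pos0(id11) recv 47: fwd; pos1(id24) recv 14: drop
Round 3: pos5(id14) recv 94: fwd; pos1(id24) recv 47: fwd
Round 4: pos0(id11) recv 94: fwd; pos2(id94) recv 47: drop
Round 5: pos1(id24) recv 94: fwd
Round 6: pos2(id94) recv 94: ELECTED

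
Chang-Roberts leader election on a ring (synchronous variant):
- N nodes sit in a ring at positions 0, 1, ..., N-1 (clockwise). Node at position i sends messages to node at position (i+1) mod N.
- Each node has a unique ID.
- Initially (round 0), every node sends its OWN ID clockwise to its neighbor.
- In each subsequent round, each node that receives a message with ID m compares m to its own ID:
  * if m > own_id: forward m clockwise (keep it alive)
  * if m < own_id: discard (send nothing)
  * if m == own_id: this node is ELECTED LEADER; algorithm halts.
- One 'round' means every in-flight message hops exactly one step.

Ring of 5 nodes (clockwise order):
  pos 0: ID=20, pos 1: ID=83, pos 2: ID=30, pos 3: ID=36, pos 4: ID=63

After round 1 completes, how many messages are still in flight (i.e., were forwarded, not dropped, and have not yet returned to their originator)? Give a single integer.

Answer: 2

Derivation:
Round 1: pos1(id83) recv 20: drop; pos2(id30) recv 83: fwd; pos3(id36) recv 30: drop; pos4(id63) recv 36: drop; pos0(id20) recv 63: fwd
After round 1: 2 messages still in flight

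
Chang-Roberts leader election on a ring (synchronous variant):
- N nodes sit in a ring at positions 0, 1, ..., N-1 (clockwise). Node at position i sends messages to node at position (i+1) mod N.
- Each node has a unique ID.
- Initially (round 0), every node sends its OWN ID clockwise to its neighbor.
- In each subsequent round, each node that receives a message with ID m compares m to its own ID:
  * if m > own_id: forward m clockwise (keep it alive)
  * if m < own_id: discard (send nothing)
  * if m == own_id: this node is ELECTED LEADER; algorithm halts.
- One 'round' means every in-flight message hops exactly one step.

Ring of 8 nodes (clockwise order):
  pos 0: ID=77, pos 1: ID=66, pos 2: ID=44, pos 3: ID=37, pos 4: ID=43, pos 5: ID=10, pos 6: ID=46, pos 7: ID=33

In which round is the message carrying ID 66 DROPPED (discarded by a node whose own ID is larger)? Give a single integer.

Round 1: pos1(id66) recv 77: fwd; pos2(id44) recv 66: fwd; pos3(id37) recv 44: fwd; pos4(id43) recv 37: drop; pos5(id10) recv 43: fwd; pos6(id46) recv 10: drop; pos7(id33) recv 46: fwd; pos0(id77) recv 33: drop
Round 2: pos2(id44) recv 77: fwd; pos3(id37) recv 66: fwd; pos4(id43) recv 44: fwd; pos6(id46) recv 43: drop; pos0(id77) recv 46: drop
Round 3: pos3(id37) recv 77: fwd; pos4(id43) recv 66: fwd; pos5(id10) recv 44: fwd
Round 4: pos4(id43) recv 77: fwd; pos5(id10) recv 66: fwd; pos6(id46) recv 44: drop
Round 5: pos5(id10) recv 77: fwd; pos6(id46) recv 66: fwd
Round 6: pos6(id46) recv 77: fwd; pos7(id33) recv 66: fwd
Round 7: pos7(id33) recv 77: fwd; pos0(id77) recv 66: drop
Round 8: pos0(id77) recv 77: ELECTED
Message ID 66 originates at pos 1; dropped at pos 0 in round 7

Answer: 7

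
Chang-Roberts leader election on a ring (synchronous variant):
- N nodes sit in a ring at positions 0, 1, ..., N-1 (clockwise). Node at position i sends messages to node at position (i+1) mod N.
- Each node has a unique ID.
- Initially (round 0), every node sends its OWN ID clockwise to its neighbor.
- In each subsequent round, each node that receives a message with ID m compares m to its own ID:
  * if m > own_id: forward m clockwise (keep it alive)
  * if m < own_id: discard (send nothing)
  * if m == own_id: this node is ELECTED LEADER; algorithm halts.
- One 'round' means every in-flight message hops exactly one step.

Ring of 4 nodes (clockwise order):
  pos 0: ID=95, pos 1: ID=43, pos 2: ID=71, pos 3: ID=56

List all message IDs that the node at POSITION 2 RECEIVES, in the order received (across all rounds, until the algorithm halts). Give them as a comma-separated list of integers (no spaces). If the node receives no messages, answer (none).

Round 1: pos1(id43) recv 95: fwd; pos2(id71) recv 43: drop; pos3(id56) recv 71: fwd; pos0(id95) recv 56: drop
Round 2: pos2(id71) recv 95: fwd; pos0(id95) recv 71: drop
Round 3: pos3(id56) recv 95: fwd
Round 4: pos0(id95) recv 95: ELECTED

Answer: 43,95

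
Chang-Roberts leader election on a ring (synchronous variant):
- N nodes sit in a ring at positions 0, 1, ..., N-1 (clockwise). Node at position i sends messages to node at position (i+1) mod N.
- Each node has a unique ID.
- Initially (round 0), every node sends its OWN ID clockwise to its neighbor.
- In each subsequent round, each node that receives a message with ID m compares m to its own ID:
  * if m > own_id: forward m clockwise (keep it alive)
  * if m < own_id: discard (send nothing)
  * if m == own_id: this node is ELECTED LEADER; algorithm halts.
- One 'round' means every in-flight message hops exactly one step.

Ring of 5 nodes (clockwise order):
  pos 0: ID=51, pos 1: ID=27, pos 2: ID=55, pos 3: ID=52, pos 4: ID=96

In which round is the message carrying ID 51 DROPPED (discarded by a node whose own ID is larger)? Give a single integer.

Answer: 2

Derivation:
Round 1: pos1(id27) recv 51: fwd; pos2(id55) recv 27: drop; pos3(id52) recv 55: fwd; pos4(id96) recv 52: drop; pos0(id51) recv 96: fwd
Round 2: pos2(id55) recv 51: drop; pos4(id96) recv 55: drop; pos1(id27) recv 96: fwd
Round 3: pos2(id55) recv 96: fwd
Round 4: pos3(id52) recv 96: fwd
Round 5: pos4(id96) recv 96: ELECTED
Message ID 51 originates at pos 0; dropped at pos 2 in round 2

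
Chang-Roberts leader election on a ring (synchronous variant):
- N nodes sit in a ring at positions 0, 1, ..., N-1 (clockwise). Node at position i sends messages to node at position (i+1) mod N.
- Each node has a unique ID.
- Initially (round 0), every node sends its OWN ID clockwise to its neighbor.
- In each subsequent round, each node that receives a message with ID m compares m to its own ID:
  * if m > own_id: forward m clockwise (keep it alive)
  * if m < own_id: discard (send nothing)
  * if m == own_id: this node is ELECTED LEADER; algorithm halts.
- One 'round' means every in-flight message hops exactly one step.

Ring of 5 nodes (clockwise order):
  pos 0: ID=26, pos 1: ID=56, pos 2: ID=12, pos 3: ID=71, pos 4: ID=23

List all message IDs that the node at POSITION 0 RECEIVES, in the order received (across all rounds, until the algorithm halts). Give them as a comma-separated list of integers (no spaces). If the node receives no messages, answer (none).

Round 1: pos1(id56) recv 26: drop; pos2(id12) recv 56: fwd; pos3(id71) recv 12: drop; pos4(id23) recv 71: fwd; pos0(id26) recv 23: drop
Round 2: pos3(id71) recv 56: drop; pos0(id26) recv 71: fwd
Round 3: pos1(id56) recv 71: fwd
Round 4: pos2(id12) recv 71: fwd
Round 5: pos3(id71) recv 71: ELECTED

Answer: 23,71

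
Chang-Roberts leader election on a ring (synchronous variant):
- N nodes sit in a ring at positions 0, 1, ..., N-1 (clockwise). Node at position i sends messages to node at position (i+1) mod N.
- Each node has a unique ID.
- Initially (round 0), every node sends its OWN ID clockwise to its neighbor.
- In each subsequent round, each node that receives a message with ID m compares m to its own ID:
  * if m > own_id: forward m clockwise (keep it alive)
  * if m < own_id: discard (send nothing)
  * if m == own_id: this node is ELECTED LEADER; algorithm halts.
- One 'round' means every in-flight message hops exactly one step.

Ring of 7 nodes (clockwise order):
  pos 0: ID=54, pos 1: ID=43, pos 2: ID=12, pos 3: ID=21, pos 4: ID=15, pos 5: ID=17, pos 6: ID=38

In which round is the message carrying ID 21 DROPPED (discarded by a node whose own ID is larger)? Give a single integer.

Answer: 3

Derivation:
Round 1: pos1(id43) recv 54: fwd; pos2(id12) recv 43: fwd; pos3(id21) recv 12: drop; pos4(id15) recv 21: fwd; pos5(id17) recv 15: drop; pos6(id38) recv 17: drop; pos0(id54) recv 38: drop
Round 2: pos2(id12) recv 54: fwd; pos3(id21) recv 43: fwd; pos5(id17) recv 21: fwd
Round 3: pos3(id21) recv 54: fwd; pos4(id15) recv 43: fwd; pos6(id38) recv 21: drop
Round 4: pos4(id15) recv 54: fwd; pos5(id17) recv 43: fwd
Round 5: pos5(id17) recv 54: fwd; pos6(id38) recv 43: fwd
Round 6: pos6(id38) recv 54: fwd; pos0(id54) recv 43: drop
Round 7: pos0(id54) recv 54: ELECTED
Message ID 21 originates at pos 3; dropped at pos 6 in round 3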